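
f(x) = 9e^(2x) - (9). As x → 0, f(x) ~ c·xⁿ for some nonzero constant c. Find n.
1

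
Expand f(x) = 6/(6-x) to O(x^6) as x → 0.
1 + x/6 + x**2/36 + x**3/216 + x**4/1296 + x**5/7776 + O(x**6)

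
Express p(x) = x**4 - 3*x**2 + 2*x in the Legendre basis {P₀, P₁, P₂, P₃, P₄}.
(-4/5)P₀ + (2)P₁ + (-10/7)P₂ + (8/35)P₄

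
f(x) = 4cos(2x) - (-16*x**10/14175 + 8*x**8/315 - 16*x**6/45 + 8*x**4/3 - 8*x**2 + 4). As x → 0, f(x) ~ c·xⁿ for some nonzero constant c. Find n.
12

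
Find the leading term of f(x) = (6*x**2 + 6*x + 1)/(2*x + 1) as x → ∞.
3*x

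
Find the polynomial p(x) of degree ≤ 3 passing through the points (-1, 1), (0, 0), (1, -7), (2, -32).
-2*x**3 - 3*x**2 - 2*x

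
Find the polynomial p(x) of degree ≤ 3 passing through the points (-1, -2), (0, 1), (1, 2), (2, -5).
-x**3 - x**2 + 3*x + 1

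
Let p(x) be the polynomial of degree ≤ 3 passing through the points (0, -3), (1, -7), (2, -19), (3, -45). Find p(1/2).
-35/8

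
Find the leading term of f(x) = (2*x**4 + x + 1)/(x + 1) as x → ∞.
2*x**3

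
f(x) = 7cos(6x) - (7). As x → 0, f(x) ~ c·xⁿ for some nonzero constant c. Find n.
2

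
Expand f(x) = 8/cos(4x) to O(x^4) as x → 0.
8 + 64*x**2 + O(x**4)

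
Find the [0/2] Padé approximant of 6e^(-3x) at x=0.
6/(9*x**2/2 + 3*x + 1)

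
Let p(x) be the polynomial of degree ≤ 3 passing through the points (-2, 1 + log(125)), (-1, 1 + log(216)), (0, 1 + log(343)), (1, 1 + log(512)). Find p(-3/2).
1 + log(72*2**(3/8)*3**(13/16)*5**(15/16)*7**(1/16)/7)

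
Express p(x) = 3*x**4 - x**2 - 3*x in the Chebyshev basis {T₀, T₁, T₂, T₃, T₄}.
(5/8)T₀ + (-3)T₁ + T₂ + (3/8)T₄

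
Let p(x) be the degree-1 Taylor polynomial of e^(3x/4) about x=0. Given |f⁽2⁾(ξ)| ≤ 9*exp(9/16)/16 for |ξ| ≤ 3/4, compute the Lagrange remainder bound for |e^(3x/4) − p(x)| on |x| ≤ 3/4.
81*exp(9/16)/512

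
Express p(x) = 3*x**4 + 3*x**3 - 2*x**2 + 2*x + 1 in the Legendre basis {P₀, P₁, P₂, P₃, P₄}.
(14/15)P₀ + (19/5)P₁ + (8/21)P₂ + (6/5)P₃ + (24/35)P₄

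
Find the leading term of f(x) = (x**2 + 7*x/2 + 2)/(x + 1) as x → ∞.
x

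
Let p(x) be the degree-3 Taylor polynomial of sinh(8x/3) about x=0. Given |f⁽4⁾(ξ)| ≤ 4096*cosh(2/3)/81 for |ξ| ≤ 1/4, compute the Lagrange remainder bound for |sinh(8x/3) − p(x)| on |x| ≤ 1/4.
2*cosh(2/3)/243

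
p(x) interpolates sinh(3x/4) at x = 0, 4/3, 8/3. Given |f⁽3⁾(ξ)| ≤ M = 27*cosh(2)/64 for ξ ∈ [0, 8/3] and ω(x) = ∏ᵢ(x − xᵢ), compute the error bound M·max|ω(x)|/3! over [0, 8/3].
sqrt(3)*cosh(2)/27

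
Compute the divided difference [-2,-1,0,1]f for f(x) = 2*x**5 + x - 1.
10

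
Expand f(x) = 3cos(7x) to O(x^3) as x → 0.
3 - 147*x**2/2 + O(x**3)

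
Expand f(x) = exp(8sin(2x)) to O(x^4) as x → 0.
1 + 16*x + 128*x**2 + 672*x**3 + O(x**4)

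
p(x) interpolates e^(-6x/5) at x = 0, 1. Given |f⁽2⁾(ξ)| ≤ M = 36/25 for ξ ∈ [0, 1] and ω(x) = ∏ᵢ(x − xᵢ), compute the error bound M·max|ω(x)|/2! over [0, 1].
9/50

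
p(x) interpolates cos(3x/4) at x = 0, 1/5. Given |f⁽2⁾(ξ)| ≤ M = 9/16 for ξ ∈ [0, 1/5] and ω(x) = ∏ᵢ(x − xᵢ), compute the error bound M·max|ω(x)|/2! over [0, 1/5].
9/3200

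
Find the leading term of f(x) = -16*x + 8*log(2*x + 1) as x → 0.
-16*x**2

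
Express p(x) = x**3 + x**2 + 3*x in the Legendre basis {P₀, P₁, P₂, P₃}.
(1/3)P₀ + (18/5)P₁ + (2/3)P₂ + (2/5)P₃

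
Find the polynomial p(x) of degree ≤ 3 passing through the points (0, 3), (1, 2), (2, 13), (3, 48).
2*x**3 - 3*x + 3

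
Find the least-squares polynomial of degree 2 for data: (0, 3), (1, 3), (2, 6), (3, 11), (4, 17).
14/5 + (-2/5)x + x²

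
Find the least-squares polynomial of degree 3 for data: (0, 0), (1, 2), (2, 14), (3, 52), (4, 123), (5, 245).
1/126 + (365/756)x + (-193/252)x² + (113/54)x³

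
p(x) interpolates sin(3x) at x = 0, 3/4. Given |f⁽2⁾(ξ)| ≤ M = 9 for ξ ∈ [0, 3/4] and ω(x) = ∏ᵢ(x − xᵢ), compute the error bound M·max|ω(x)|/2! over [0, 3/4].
81/128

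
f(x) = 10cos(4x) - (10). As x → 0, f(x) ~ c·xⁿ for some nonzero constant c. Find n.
2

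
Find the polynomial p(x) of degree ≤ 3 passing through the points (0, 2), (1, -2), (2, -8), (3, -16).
-x**2 - 3*x + 2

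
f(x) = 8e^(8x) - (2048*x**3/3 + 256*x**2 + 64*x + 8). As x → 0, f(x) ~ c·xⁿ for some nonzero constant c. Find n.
4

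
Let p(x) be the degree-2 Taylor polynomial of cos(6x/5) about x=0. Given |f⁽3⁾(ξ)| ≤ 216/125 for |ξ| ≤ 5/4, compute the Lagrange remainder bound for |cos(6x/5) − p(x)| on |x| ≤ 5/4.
9/16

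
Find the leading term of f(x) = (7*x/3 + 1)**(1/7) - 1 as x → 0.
x/3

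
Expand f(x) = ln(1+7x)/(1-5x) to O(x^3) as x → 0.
7*x + 21*x**2/2 + O(x**3)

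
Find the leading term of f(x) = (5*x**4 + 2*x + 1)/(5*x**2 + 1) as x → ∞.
x**2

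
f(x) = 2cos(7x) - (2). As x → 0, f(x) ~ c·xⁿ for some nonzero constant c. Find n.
2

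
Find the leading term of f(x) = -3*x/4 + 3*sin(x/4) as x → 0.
-x**3/128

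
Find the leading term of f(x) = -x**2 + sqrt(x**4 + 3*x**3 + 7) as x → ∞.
3*x/2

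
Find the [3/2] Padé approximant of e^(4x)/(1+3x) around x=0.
(346*x**3/105 + 21*x**2/5 + 87*x/28 + 1)/(-407*x**2/140 + 59*x/28 + 1)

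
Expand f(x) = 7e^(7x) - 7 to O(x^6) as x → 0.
49*x + 343*x**2/2 + 2401*x**3/6 + 16807*x**4/24 + 117649*x**5/120 + O(x**6)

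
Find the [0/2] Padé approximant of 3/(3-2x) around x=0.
1/(1 - 2*x/3)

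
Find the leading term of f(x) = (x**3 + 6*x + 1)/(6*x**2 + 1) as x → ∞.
x/6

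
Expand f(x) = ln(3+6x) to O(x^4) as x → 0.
log(3) + 2*x - 2*x**2 + 8*x**3/3 + O(x**4)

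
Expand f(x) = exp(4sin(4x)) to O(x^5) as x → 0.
1 + 16*x + 128*x**2 + 640*x**3 + 2048*x**4 + O(x**5)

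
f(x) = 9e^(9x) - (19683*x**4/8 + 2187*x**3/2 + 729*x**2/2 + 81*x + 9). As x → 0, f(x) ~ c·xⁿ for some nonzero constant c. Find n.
5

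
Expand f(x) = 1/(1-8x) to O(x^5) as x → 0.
1 + 8*x + 64*x**2 + 512*x**3 + 4096*x**4 + O(x**5)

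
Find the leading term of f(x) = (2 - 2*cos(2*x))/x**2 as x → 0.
4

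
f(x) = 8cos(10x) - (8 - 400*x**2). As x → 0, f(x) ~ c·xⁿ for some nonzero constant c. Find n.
4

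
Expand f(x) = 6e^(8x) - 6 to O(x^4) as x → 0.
48*x + 192*x**2 + 512*x**3 + O(x**4)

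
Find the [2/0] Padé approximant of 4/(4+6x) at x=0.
9*x**2/4 - 3*x/2 + 1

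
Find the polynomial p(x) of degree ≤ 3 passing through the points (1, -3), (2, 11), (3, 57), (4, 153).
3*x**3 - 2*x**2 - x - 3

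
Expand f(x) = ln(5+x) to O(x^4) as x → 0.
log(5) + x/5 - x**2/50 + x**3/375 + O(x**4)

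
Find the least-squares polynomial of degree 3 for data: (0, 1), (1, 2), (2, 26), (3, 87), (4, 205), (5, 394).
20/21 + (-262/63)x + (8/3)x² + (25/9)x³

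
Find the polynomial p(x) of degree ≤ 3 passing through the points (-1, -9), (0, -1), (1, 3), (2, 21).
3*x**3 - 2*x**2 + 3*x - 1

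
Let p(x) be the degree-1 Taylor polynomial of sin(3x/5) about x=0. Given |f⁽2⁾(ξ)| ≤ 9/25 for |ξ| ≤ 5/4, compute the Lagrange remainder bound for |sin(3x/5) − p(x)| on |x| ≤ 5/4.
9/32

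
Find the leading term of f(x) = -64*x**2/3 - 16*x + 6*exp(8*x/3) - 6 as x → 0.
512*x**3/27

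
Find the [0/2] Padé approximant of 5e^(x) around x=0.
5/(x**2/2 - x + 1)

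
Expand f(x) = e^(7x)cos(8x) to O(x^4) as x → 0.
1 + 7*x - 15*x**2/2 - 1001*x**3/6 + O(x**4)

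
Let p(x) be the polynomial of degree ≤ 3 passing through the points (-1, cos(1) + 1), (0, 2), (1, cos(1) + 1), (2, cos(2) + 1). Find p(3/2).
5*cos(2)/16 + cos(1) + 11/16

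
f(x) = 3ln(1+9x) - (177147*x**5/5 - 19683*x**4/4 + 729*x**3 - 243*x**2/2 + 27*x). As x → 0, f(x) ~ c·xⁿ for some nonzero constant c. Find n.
6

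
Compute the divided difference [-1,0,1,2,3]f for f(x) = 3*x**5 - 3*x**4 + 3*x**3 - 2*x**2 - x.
12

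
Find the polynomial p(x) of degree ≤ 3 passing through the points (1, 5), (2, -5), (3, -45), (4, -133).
-3*x**3 + 3*x**2 + 2*x + 3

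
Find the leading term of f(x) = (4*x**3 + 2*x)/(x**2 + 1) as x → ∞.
4*x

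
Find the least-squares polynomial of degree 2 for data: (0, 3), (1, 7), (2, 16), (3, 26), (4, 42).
104/35 + (179/70)x + (25/14)x²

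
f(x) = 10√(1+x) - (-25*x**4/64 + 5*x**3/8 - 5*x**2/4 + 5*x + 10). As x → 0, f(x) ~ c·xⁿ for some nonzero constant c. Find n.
5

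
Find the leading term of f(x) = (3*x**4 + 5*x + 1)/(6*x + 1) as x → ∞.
x**3/2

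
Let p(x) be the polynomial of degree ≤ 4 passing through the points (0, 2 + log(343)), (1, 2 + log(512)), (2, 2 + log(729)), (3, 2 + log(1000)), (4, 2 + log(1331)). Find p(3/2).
2 + log(648*11**(9/128)*2**(3/4)*3**(7/32)*5**(17/32)*7**(113/128)/35)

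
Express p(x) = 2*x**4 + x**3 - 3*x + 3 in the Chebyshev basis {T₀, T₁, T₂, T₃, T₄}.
(15/4)T₀ + (-9/4)T₁ + T₂ + (1/4)T₃ + (1/4)T₄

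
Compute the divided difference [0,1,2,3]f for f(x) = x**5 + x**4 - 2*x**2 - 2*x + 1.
31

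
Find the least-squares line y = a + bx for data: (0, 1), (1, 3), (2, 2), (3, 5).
a = 11/10, b = 11/10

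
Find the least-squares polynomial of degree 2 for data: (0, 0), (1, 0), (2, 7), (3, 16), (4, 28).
-17/35 + (-8/35)x + (13/7)x²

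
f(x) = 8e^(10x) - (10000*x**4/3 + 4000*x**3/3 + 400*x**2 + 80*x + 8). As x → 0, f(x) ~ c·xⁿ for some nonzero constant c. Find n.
5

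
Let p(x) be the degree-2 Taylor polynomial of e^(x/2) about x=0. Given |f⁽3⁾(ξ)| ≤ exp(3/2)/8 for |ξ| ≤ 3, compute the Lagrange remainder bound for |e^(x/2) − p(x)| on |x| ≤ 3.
9*exp(3/2)/16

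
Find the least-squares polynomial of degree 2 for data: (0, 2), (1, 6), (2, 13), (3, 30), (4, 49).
74/35 + (13/35)x + (20/7)x²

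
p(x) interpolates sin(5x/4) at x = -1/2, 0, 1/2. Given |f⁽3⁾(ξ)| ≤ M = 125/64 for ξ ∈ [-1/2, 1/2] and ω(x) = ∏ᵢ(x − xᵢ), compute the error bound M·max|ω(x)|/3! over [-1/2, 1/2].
125*sqrt(3)/13824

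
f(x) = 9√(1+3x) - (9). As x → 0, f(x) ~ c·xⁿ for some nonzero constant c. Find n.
1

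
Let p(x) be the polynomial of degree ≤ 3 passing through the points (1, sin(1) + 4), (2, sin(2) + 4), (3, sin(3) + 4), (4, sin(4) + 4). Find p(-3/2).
-495*sin(2)/16 + 385*sin(3)/16 + 4 - 105*sin(4)/16 + 231*sin(1)/16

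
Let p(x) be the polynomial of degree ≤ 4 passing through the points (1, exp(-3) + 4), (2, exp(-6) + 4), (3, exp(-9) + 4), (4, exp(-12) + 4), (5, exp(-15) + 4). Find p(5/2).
(-5*exp(12) - 20*exp(3) + 3 + 90*exp(6) + 60*exp(9) + 512*exp(15))*exp(-15)/128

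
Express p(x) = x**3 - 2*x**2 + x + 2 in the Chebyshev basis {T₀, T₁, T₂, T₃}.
T₀ + (7/4)T₁ - T₂ + (1/4)T₃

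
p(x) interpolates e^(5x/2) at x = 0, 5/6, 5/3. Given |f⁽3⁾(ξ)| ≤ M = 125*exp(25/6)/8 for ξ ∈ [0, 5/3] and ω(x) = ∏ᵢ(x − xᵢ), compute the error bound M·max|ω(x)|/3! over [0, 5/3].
15625*sqrt(3)*exp(25/6)/46656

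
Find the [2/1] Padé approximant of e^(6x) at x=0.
(6*x**2 + 4*x + 1)/(1 - 2*x)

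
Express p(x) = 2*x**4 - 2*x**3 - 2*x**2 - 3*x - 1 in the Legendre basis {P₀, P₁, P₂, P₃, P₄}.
(-19/15)P₀ + (-21/5)P₁ + (-4/21)P₂ + (-4/5)P₃ + (16/35)P₄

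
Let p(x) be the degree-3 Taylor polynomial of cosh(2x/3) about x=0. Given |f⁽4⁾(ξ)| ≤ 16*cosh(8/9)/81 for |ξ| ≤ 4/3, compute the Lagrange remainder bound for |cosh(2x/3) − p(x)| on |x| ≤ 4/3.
512*cosh(8/9)/19683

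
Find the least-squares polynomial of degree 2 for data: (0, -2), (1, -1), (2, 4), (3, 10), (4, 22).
-67/35 + (-47/70)x + (23/14)x²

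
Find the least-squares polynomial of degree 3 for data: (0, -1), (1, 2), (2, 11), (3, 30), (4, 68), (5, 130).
-15/14 + (257/84)x + (-11/14)x² + (13/12)x³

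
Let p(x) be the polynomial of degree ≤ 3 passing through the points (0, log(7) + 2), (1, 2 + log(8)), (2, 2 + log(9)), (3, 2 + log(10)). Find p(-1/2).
log(441*2**(1/8)*3**(5/8)*5**(11/16)*7**(3/16)/640) + 2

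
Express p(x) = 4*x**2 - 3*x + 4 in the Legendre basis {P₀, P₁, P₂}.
(16/3)P₀ + (-3)P₁ + (8/3)P₂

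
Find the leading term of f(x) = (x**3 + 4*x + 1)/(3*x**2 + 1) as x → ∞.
x/3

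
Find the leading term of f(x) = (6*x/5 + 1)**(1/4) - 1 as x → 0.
3*x/10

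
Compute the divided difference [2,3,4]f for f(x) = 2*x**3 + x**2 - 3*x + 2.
19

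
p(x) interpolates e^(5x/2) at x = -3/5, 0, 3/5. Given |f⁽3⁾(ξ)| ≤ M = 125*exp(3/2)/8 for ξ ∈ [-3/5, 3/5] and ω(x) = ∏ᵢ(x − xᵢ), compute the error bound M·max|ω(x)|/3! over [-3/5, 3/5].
sqrt(3)*exp(3/2)/8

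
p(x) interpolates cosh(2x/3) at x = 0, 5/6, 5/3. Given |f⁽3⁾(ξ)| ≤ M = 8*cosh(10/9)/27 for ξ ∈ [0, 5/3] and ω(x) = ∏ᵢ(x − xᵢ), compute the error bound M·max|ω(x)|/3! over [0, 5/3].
125*sqrt(3)*cosh(10/9)/19683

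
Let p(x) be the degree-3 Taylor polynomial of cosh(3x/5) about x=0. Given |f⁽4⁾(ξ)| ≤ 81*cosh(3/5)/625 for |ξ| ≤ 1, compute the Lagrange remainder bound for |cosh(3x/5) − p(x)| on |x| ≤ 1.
27*cosh(3/5)/5000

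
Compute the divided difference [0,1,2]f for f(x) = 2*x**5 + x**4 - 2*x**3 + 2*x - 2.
31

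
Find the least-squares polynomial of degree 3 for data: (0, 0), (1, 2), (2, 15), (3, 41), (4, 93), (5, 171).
-1/42 + (-107/252)x + (139/84)x² + (19/18)x³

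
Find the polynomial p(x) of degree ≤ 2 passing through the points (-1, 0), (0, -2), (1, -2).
x**2 - x - 2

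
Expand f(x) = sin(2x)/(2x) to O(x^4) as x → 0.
1 - 2*x**2/3 + O(x**4)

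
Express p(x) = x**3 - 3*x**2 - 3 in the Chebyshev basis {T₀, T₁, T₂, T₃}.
(-9/2)T₀ + (3/4)T₁ + (-3/2)T₂ + (1/4)T₃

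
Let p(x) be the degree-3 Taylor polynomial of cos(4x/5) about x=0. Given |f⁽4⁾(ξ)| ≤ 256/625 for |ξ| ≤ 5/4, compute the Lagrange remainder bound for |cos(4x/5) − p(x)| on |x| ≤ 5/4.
1/24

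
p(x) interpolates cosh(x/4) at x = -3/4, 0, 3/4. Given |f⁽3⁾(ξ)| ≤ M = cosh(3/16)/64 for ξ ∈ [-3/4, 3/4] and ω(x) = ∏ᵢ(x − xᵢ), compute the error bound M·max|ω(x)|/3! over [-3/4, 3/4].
sqrt(3)*cosh(3/16)/4096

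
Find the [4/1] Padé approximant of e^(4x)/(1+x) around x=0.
(224*x**4/225 + 32*x**3/15 + 72*x**2/25 + 172*x/75 + 1)/(1 - 53*x/75)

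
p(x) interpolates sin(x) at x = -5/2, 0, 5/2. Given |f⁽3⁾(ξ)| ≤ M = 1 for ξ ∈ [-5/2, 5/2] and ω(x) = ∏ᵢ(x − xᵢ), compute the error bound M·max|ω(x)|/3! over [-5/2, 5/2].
125*sqrt(3)/216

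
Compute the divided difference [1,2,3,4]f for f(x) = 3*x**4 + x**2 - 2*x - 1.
30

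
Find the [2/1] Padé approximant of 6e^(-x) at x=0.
(x**2 - 4*x + 6)/(x/3 + 1)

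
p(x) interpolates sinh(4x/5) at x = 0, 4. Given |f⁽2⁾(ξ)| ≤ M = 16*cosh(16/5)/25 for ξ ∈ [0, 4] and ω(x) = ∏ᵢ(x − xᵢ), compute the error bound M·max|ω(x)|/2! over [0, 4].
32*cosh(16/5)/25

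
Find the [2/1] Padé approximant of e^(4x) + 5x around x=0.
(-4*x**2 + 23*x/3 + 1)/(1 - 4*x/3)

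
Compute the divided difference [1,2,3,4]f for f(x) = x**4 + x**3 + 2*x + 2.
11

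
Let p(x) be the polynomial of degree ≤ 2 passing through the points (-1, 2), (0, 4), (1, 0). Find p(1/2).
11/4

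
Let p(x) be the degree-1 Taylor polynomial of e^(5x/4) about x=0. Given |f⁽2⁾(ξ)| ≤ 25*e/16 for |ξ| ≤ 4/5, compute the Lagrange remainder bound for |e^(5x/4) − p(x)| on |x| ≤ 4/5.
e/2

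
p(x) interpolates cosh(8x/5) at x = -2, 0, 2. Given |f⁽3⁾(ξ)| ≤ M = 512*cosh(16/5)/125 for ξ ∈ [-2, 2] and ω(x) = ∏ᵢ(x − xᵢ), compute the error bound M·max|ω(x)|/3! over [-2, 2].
4096*sqrt(3)*cosh(16/5)/3375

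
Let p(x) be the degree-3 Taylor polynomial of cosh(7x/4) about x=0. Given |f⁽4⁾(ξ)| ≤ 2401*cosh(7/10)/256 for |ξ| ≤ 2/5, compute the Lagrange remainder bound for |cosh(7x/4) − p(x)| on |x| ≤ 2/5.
2401*cosh(7/10)/240000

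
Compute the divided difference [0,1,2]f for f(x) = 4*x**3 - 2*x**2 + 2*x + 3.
10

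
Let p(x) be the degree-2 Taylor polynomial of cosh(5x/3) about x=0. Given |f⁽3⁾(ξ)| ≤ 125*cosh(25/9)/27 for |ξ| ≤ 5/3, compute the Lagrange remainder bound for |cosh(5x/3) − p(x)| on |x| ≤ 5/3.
15625*cosh(25/9)/4374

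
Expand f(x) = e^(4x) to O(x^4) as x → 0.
1 + 4*x + 8*x**2 + 32*x**3/3 + O(x**4)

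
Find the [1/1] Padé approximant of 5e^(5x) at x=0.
(25*x/2 + 5)/(1 - 5*x/2)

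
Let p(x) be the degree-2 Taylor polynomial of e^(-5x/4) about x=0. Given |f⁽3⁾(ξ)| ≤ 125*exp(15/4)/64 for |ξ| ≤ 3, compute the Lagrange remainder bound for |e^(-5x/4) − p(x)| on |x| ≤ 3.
1125*exp(15/4)/128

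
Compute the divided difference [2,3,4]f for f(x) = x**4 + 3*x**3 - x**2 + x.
81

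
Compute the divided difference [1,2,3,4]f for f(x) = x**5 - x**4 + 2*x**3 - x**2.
57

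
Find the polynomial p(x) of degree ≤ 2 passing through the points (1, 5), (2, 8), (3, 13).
x**2 + 4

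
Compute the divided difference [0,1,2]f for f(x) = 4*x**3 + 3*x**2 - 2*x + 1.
15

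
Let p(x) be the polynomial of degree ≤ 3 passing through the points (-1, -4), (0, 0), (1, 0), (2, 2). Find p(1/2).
1/8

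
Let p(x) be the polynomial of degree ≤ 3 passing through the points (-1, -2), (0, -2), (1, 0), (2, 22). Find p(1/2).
-19/8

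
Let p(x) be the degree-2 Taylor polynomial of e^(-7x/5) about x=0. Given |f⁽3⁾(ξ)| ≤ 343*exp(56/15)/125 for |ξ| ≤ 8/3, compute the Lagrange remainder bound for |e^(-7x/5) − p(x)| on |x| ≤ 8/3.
87808*exp(56/15)/10125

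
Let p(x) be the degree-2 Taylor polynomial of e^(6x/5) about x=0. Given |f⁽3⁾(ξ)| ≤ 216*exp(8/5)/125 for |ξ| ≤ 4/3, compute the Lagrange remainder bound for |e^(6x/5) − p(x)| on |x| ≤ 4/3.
256*exp(8/5)/375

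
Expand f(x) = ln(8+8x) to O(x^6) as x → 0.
log(8) + x - x**2/2 + x**3/3 - x**4/4 + x**5/5 + O(x**6)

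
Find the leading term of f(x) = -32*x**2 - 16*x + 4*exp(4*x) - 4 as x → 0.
128*x**3/3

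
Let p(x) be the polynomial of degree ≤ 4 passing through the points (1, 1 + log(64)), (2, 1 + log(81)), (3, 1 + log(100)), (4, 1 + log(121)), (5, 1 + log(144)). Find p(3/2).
1 + log(81*11**(7/16)*2**(25/64)*3**(19/64)*5**(29/32)/25)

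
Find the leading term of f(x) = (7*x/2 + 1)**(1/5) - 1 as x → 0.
7*x/10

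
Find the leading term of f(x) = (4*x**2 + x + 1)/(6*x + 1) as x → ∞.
2*x/3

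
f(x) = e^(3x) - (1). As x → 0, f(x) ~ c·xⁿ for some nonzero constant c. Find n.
1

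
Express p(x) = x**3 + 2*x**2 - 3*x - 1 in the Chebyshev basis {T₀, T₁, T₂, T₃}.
(-9/4)T₁ + T₂ + (1/4)T₃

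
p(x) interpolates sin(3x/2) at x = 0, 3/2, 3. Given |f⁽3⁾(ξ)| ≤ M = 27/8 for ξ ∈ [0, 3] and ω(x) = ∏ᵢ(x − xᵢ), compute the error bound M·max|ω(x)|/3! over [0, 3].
27*sqrt(3)/64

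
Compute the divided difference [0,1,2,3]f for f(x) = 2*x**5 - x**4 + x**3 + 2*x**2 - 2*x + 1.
45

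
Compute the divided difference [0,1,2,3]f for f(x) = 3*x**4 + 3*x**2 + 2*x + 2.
18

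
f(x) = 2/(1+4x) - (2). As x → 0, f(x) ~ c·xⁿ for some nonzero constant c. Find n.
1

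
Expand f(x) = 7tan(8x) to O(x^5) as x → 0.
56*x + 3584*x**3/3 + O(x**5)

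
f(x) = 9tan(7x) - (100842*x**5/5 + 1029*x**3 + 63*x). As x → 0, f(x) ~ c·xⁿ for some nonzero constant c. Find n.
7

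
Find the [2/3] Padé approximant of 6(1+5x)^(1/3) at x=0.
(175*x**2/3 + 40*x + 6)/(-125*x**3/162 + 25*x**2/6 + 5*x + 1)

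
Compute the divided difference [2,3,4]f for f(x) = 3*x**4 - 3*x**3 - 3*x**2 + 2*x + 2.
135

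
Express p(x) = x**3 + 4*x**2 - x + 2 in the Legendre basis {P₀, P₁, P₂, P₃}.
(10/3)P₀ + (-2/5)P₁ + (8/3)P₂ + (2/5)P₃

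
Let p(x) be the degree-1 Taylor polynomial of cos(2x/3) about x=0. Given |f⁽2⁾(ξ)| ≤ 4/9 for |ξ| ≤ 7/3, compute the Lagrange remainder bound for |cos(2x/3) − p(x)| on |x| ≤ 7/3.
98/81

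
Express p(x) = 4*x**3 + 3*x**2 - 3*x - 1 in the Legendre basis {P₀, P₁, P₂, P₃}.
(-3/5)P₁ + (2)P₂ + (8/5)P₃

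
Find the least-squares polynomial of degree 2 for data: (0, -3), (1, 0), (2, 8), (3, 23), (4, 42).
-106/35 + (11/70)x + (39/14)x²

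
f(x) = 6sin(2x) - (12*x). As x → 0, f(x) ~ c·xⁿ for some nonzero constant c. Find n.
3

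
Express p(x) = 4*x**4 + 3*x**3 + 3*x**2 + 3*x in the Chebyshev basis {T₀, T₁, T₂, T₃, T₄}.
(3)T₀ + (21/4)T₁ + (7/2)T₂ + (3/4)T₃ + (1/2)T₄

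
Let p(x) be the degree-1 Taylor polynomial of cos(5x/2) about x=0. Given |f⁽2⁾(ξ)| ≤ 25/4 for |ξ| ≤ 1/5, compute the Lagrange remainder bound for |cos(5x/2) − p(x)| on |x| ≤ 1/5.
1/8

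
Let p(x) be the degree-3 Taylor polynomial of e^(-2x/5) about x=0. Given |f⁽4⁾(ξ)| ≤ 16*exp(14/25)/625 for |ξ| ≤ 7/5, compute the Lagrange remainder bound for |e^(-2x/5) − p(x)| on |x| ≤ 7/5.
4802*exp(14/25)/1171875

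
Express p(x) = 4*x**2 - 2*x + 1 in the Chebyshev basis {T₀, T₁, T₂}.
(3)T₀ + (-2)T₁ + (2)T₂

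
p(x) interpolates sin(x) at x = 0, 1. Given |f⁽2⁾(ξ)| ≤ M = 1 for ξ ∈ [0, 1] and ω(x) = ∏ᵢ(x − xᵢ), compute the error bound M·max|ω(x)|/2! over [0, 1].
1/8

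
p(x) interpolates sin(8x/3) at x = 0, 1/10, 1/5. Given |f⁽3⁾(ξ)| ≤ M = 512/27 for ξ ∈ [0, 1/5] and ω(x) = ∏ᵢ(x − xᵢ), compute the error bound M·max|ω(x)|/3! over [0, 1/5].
64*sqrt(3)/91125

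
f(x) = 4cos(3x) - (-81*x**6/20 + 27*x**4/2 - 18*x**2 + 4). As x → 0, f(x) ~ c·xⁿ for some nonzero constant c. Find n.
8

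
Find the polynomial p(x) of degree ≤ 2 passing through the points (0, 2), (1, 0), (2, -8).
-3*x**2 + x + 2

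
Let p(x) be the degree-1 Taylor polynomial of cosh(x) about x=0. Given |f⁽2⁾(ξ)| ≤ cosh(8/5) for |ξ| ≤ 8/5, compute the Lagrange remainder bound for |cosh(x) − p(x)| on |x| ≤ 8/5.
32*cosh(8/5)/25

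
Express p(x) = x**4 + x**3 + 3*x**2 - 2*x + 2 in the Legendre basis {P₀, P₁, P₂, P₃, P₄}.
(16/5)P₀ + (-7/5)P₁ + (18/7)P₂ + (2/5)P₃ + (8/35)P₄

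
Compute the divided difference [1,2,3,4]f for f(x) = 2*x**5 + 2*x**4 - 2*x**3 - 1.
148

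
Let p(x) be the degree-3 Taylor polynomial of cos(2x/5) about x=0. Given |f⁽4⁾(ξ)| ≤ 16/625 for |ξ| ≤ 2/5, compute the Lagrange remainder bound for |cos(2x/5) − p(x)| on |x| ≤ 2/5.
32/1171875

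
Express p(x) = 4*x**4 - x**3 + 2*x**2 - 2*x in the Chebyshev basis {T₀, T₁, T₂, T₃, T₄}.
(5/2)T₀ + (-11/4)T₁ + (3)T₂ + (-1/4)T₃ + (1/2)T₄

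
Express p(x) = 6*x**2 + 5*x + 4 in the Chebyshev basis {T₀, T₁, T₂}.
(7)T₀ + (5)T₁ + (3)T₂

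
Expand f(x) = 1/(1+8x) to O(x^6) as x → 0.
1 - 8*x + 64*x**2 - 512*x**3 + 4096*x**4 - 32768*x**5 + O(x**6)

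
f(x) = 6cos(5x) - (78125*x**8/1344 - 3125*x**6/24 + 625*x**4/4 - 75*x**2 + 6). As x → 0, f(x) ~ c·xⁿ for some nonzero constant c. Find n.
10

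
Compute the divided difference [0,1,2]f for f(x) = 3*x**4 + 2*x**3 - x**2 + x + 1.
26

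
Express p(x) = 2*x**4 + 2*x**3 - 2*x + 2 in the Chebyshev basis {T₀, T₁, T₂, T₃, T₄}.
(11/4)T₀ + (-1/2)T₁ + T₂ + (1/2)T₃ + (1/4)T₄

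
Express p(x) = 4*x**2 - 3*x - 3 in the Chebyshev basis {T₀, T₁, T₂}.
-T₀ + (-3)T₁ + (2)T₂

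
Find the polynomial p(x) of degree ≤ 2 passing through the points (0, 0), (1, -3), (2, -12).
-3*x**2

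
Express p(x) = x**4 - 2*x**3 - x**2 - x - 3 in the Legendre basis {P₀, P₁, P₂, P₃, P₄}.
(-47/15)P₀ + (-11/5)P₁ + (-2/21)P₂ + (-4/5)P₃ + (8/35)P₄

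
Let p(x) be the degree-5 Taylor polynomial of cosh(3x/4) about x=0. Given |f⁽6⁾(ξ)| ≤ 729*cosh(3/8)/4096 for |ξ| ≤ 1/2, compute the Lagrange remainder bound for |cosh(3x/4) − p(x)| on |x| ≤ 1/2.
81*cosh(3/8)/20971520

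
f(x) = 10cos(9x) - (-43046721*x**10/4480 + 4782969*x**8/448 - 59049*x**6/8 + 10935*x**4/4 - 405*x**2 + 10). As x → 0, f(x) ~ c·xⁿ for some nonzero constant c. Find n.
12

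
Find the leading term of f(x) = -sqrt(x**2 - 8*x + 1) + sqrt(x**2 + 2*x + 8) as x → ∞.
5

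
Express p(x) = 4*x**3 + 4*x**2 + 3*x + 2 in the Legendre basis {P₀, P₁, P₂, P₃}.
(10/3)P₀ + (27/5)P₁ + (8/3)P₂ + (8/5)P₃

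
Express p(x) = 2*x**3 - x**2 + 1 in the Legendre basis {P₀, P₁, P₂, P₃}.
(2/3)P₀ + (6/5)P₁ + (-2/3)P₂ + (4/5)P₃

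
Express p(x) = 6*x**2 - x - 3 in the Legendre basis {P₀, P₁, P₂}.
-P₀ - P₁ + (4)P₂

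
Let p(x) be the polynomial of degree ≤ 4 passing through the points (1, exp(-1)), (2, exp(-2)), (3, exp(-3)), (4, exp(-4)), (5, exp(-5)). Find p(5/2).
(-5*exp(4) - 20*e + 3 + 90*exp(2) + 60*exp(3))*exp(-5)/128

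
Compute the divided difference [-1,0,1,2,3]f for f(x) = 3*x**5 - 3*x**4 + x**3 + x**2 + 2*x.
12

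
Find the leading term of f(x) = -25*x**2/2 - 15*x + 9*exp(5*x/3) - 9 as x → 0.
125*x**3/18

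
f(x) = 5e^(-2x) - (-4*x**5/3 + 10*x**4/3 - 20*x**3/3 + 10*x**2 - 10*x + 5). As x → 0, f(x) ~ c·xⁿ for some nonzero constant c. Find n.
6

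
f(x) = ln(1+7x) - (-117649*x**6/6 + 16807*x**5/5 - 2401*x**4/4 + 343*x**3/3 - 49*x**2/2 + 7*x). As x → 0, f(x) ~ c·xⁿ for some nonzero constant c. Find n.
7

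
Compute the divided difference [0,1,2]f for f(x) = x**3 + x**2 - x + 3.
4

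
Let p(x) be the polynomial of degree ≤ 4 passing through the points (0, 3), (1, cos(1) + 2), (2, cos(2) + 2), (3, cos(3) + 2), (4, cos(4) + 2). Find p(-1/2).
-105*cos(1)/32 + 189*cos(2)/64 + 35*cos(4)/128 - 45*cos(3)/32 + 571/128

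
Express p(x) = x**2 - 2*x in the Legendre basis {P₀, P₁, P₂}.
(1/3)P₀ + (-2)P₁ + (2/3)P₂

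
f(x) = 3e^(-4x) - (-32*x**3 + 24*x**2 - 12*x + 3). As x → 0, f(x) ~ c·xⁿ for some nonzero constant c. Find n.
4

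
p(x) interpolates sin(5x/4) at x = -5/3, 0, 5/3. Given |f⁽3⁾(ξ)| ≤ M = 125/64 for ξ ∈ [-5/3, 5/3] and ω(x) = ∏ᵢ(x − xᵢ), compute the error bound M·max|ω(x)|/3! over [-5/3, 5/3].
15625*sqrt(3)/46656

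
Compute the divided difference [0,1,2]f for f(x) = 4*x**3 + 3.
12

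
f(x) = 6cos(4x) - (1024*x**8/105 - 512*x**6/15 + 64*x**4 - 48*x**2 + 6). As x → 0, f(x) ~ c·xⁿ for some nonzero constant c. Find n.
10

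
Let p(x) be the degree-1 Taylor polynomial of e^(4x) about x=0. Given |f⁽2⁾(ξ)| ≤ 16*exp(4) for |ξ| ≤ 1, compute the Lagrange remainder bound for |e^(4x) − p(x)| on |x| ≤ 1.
8*exp(4)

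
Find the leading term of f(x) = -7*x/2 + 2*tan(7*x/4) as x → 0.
343*x**3/96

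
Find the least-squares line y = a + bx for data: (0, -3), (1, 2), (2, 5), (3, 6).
a = -2, b = 3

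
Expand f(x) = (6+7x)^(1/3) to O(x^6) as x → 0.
6**(1/3) + 7*6**(1/3)*x/18 - 49*6**(1/3)*x**2/324 + 1715*6**(1/3)*x**3/17496 - 12005*6**(1/3)*x**4/157464 + 184877*6**(1/3)*x**5/2834352 + O(x**6)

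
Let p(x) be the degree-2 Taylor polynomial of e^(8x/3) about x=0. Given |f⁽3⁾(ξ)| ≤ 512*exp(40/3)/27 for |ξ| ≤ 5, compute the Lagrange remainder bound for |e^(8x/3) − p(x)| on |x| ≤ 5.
32000*exp(40/3)/81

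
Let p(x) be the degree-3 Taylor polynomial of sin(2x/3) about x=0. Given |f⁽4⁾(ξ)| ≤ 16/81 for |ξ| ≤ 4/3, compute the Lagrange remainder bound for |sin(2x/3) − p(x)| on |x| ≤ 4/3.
512/19683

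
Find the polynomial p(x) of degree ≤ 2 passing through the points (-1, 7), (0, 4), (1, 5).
2*x**2 - x + 4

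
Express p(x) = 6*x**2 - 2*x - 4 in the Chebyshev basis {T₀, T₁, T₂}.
-T₀ + (-2)T₁ + (3)T₂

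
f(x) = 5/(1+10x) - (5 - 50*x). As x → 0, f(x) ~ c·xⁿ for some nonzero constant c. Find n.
2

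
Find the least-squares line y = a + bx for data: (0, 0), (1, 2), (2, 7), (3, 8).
a = -1/10, b = 29/10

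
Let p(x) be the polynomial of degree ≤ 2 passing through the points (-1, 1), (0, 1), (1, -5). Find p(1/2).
-5/4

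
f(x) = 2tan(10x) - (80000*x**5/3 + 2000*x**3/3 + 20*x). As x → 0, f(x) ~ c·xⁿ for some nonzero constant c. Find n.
7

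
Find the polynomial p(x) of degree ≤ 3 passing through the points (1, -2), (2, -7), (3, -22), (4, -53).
-x**3 + x**2 - x - 1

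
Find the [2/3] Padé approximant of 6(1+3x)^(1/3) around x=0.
(21*x**2 + 24*x + 6)/(-x**3/6 + 3*x**2/2 + 3*x + 1)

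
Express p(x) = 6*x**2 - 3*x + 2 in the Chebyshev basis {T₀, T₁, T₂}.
(5)T₀ + (-3)T₁ + (3)T₂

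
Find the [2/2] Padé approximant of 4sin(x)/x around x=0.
(4 - 7*x**2/15)/(x**2/20 + 1)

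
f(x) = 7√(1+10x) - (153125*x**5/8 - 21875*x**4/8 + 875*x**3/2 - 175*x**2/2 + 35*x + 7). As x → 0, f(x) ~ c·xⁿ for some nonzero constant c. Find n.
6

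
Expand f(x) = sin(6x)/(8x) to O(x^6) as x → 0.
3/4 - 9*x**2/2 + 81*x**4/10 + O(x**6)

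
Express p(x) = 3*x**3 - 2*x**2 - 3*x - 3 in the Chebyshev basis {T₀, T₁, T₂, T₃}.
(-4)T₀ + (-3/4)T₁ - T₂ + (3/4)T₃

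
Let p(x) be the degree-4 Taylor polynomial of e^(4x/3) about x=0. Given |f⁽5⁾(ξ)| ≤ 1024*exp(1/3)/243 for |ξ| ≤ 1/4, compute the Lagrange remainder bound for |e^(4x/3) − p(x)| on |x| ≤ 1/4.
exp(1/3)/29160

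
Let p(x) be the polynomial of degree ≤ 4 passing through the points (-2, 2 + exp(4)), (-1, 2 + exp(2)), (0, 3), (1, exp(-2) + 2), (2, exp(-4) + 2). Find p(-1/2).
(-20*exp(2) + 3 + (-5*exp(4) + 346 + 60*exp(2))*exp(4))*exp(-4)/128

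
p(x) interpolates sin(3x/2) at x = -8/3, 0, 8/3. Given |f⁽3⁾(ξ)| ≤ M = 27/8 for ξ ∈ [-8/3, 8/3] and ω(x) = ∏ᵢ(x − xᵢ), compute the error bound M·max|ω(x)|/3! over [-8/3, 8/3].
64*sqrt(3)/27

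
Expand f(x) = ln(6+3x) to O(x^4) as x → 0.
log(6) + x/2 - x**2/8 + x**3/24 + O(x**4)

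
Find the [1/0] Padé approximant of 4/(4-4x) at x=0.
x + 1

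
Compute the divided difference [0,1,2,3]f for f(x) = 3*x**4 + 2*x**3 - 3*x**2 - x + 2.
20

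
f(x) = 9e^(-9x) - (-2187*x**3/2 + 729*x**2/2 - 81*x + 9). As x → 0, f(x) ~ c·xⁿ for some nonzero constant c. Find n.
4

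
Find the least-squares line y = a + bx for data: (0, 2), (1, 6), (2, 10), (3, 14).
a = 2, b = 4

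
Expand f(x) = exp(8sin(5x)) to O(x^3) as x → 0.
1 + 40*x + 800*x**2 + O(x**3)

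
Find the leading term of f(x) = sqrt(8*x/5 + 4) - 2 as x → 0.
2*x/5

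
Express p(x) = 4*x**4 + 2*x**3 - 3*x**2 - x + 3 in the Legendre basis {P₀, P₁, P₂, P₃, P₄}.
(14/5)P₀ + (1/5)P₁ + (2/7)P₂ + (4/5)P₃ + (32/35)P₄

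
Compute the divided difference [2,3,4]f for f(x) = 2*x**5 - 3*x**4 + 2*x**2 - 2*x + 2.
407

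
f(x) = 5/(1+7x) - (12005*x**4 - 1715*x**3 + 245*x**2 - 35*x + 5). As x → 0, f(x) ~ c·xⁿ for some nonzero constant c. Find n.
5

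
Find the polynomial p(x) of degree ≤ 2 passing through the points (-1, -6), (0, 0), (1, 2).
-2*x**2 + 4*x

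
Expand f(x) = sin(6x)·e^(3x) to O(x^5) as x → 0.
6*x + 18*x**2 - 9*x**3 - 81*x**4 + O(x**5)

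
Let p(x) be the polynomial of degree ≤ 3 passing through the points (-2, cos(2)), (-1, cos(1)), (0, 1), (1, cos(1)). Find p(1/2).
cos(2)/16 + 15/16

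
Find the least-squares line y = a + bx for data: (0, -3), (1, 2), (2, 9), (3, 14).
a = -16/5, b = 29/5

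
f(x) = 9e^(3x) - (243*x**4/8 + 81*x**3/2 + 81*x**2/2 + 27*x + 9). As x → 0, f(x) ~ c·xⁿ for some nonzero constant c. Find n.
5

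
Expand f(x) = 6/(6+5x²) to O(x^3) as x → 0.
1 - 5*x**2/6 + O(x**3)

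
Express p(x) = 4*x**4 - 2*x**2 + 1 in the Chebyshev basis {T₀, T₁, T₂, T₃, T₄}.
(3/2)T₀ + T₂ + (1/2)T₄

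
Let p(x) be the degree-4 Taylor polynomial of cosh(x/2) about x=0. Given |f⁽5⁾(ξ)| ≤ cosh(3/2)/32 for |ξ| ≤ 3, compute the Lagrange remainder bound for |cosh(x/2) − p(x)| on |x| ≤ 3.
81*cosh(3/2)/1280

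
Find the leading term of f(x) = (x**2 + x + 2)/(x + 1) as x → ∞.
x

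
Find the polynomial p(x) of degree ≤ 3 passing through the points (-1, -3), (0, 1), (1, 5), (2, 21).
2*x**3 + 2*x + 1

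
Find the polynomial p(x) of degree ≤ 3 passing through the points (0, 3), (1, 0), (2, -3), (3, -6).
3 - 3*x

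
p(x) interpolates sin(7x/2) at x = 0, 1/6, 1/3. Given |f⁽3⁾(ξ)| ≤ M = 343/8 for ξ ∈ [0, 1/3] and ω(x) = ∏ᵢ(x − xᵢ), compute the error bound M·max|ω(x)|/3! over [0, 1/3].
343*sqrt(3)/46656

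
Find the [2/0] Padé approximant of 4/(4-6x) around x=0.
9*x**2/4 + 3*x/2 + 1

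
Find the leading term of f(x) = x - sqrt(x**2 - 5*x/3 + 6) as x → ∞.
5/6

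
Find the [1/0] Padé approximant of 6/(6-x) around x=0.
x/6 + 1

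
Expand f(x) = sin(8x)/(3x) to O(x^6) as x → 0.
8/3 - 256*x**2/9 + 4096*x**4/45 + O(x**6)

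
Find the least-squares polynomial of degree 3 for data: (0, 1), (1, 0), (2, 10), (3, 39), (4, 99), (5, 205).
47/63 + (-76/189)x + (-55/36)x² + (211/108)x³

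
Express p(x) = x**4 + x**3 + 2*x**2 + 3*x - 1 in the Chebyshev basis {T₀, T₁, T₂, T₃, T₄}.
(3/8)T₀ + (15/4)T₁ + (3/2)T₂ + (1/4)T₃ + (1/8)T₄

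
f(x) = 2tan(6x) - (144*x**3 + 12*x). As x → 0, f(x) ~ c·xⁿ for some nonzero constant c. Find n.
5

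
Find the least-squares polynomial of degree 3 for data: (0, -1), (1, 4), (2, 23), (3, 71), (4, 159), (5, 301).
-59/63 + (587/378)x + (247/252)x² + (233/108)x³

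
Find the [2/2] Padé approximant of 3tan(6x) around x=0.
18*x/(1 - 12*x**2)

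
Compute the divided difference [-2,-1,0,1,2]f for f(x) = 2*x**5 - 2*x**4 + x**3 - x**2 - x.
-2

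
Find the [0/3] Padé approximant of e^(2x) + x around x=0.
1/(-49*x**3/3 + 7*x**2 - 3*x + 1)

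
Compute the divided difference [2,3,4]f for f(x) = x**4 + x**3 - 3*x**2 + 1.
61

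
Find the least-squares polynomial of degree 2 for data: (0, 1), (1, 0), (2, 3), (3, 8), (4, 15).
27/35 + (-54/35)x + (9/7)x²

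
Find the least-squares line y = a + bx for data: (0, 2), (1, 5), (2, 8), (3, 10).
a = 11/5, b = 27/10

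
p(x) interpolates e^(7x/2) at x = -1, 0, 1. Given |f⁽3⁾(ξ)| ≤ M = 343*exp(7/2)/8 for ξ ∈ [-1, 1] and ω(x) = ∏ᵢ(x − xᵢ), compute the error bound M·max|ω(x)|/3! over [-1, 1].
343*sqrt(3)*exp(7/2)/216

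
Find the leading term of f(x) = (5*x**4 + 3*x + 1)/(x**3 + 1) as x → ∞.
5*x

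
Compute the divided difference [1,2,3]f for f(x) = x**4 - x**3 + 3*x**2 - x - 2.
22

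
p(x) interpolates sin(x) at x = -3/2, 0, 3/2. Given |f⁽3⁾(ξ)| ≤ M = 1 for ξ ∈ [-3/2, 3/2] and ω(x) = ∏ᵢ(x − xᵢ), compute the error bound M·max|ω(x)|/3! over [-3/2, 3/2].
sqrt(3)/8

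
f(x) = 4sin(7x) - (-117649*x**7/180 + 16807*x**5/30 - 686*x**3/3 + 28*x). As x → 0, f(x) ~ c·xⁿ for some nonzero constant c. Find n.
9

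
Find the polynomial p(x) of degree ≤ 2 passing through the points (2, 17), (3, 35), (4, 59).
3*x**2 + 3*x - 1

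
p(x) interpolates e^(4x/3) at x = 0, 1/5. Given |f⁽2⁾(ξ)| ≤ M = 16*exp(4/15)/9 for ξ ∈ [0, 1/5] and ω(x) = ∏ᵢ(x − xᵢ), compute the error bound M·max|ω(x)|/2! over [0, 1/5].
2*exp(4/15)/225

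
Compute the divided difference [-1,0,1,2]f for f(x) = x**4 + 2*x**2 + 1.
2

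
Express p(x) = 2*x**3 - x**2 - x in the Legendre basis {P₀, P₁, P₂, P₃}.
(-1/3)P₀ + (1/5)P₁ + (-2/3)P₂ + (4/5)P₃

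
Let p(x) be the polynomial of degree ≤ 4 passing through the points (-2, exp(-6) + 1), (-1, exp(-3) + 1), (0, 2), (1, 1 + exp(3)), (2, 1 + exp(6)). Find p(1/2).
((-5*exp(6) + 218 + 60*exp(3))*exp(6) - 20*exp(3) + 3)*exp(-6)/128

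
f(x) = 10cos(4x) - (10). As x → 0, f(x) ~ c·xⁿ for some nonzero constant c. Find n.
2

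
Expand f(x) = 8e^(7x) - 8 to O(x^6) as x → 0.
56*x + 196*x**2 + 1372*x**3/3 + 2401*x**4/3 + 16807*x**5/15 + O(x**6)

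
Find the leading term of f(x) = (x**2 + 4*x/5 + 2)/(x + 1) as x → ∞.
x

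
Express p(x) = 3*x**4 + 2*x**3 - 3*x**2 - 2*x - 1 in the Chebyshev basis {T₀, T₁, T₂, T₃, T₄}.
(-11/8)T₀ + (-1/2)T₁ + (1/2)T₃ + (3/8)T₄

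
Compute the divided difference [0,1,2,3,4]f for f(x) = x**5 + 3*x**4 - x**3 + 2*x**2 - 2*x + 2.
13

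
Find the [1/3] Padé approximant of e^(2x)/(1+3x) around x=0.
(5*x/7 + 1)/(38*x**3/21 - 23*x**2/7 + 12*x/7 + 1)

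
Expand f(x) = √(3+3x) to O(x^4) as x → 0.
sqrt(3) + sqrt(3)*x/2 - sqrt(3)*x**2/8 + sqrt(3)*x**3/16 + O(x**4)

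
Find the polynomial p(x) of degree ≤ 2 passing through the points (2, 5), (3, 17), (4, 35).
3*x**2 - 3*x - 1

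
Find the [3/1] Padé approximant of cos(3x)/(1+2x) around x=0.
(27*x**3/16 + 9*x**2/4 - 27*x/8 + 1)/(1 - 11*x/8)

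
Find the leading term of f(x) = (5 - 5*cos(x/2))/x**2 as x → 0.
5/8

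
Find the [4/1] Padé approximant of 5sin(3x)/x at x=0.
81*x**4/8 - 45*x**2/2 + 15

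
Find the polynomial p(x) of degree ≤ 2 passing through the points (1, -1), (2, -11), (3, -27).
-3*x**2 - x + 3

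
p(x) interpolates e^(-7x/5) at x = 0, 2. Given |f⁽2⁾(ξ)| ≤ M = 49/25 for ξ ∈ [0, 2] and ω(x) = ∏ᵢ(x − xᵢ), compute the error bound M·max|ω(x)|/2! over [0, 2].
49/50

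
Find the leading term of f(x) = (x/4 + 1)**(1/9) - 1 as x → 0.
x/36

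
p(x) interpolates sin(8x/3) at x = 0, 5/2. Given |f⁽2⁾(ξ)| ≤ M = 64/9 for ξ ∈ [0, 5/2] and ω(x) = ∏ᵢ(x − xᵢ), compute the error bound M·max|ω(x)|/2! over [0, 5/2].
50/9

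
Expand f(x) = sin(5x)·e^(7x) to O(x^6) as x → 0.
5*x + 35*x**2 + 305*x**3/3 + 140*x**4 + 95*x**5/6 + O(x**6)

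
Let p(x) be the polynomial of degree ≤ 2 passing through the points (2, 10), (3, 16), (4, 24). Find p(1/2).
19/4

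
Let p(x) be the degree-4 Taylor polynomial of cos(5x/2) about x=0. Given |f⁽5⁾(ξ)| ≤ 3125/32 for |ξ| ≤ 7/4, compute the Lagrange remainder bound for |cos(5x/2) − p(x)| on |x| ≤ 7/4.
10504375/786432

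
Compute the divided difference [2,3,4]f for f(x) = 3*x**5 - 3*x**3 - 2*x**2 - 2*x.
826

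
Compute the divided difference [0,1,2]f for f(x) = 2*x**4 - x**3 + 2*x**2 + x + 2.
13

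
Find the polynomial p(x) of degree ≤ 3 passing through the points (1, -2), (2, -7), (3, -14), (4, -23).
-x**2 - 2*x + 1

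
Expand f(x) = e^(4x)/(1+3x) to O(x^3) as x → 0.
1 + x + 5*x**2 + O(x**3)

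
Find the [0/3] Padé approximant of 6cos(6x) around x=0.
6/(18*x**2 + 1)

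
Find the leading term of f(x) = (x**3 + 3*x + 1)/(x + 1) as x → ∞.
x**2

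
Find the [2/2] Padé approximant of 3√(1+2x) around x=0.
(15*x**2/4 + 15*x/2 + 3)/(x**2/4 + 3*x/2 + 1)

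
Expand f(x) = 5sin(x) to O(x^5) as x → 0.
5*x - 5*x**3/6 + O(x**5)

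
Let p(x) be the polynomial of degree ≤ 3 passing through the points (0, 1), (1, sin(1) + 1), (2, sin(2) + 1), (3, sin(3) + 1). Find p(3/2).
-sin(3)/16 + 9*sin(1)/16 + 9*sin(2)/16 + 1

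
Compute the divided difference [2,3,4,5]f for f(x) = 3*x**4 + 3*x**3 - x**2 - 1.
45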